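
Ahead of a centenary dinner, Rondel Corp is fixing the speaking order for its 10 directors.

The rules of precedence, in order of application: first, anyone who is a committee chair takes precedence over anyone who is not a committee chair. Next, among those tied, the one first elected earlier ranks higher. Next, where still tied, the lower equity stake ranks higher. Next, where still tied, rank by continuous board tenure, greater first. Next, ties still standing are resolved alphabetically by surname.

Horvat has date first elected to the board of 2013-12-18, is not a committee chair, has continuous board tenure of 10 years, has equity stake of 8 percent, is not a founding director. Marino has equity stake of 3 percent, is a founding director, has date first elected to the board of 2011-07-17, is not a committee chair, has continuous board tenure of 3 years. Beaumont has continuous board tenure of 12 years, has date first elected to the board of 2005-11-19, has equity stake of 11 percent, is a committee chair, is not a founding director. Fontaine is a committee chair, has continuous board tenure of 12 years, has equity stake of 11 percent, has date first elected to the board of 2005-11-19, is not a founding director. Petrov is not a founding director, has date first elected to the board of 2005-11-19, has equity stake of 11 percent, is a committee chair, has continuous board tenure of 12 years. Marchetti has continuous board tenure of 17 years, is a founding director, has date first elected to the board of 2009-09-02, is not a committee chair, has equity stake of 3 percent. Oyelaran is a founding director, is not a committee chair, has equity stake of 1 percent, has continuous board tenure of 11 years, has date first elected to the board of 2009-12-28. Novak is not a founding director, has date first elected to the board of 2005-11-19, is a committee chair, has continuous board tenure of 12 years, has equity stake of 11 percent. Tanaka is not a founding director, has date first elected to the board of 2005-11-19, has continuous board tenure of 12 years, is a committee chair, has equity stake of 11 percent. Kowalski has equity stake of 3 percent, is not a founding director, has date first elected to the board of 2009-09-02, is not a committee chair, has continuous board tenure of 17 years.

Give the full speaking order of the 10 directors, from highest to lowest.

Beaumont, Fontaine, Novak, Petrov, Tanaka, Kowalski, Marchetti, Oyelaran, Marino, Horvat

By the first rule: Beaumont, Fontaine, Novak, Petrov and Tanaka (each a committee chair); then Kowalski, Marchetti, Oyelaran, Marino and Horvat (each not a committee chair).
Beaumont, Fontaine, Novak, Petrov and Tanaka all have date first elected to the board 2005-11-19, so the next rule applies.
Beaumont, Fontaine, Novak, Petrov and Tanaka all have equity stake 11 percent, so the next rule applies.
Beaumont, Fontaine, Novak, Petrov and Tanaka all have continuous board tenure 12 years, so the next rule applies.
Among Beaumont, Fontaine, Novak, Petrov and Tanaka, alphabetically by surname: Beaumont before Fontaine before Novak before Petrov before Tanaka.
Among Kowalski, Marchetti, Oyelaran, Marino and Horvat, by date first elected to the board (earlier first): Kowalski and Marchetti (2009-09-02) before Oyelaran (2009-12-28) before Marino (2011-07-17) before Horvat (2013-12-18).
Kowalski and Marchetti both have equity stake 3 percent, so the next rule applies.
Kowalski and Marchetti both have continuous board tenure 17 years, so the next rule applies.
Among Kowalski and Marchetti, alphabetically by surname: Kowalski before Marchetti.
Full order: Beaumont, Fontaine, Novak, Petrov, Tanaka, Kowalski, Marchetti, Oyelaran, Marino, Horvat.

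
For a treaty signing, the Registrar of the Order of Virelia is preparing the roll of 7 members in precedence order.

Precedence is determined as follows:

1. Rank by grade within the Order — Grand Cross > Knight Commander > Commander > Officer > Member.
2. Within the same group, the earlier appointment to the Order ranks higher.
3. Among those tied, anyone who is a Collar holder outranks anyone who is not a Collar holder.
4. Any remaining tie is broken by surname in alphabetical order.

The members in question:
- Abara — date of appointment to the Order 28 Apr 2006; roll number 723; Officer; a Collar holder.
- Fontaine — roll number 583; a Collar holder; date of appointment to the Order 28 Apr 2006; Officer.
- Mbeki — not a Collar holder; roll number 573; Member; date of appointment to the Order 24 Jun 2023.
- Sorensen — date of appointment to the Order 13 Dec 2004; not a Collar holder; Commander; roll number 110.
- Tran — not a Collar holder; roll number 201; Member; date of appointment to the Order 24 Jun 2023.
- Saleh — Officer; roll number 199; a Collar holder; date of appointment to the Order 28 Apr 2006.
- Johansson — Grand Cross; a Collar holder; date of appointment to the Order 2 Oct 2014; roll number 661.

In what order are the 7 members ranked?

Johansson, Sorensen, Abara, Fontaine, Saleh, Mbeki, Tran

By grade within the Order: Johansson (Grand Cross); then Sorensen (Commander); then Abara, Fontaine and Saleh (Officer); then Mbeki and Tran (Member).
Abara, Fontaine and Saleh all have date of appointment to the Order 28 Apr 2006, so the next rule applies.
Abara, Fontaine and Saleh are each a Collar holder, so the next rule applies.
Among Abara, Fontaine and Saleh, alphabetically by surname: Abara before Fontaine before Saleh.
Mbeki and Tran both have date of appointment to the Order 24 Jun 2023, so the next rule applies.
Mbeki and Tran are each not a Collar holder, so the next rule applies.
Among Mbeki and Tran, alphabetically by surname: Mbeki before Tran.
Full order: Johansson, Sorensen, Abara, Fontaine, Saleh, Mbeki, Tran.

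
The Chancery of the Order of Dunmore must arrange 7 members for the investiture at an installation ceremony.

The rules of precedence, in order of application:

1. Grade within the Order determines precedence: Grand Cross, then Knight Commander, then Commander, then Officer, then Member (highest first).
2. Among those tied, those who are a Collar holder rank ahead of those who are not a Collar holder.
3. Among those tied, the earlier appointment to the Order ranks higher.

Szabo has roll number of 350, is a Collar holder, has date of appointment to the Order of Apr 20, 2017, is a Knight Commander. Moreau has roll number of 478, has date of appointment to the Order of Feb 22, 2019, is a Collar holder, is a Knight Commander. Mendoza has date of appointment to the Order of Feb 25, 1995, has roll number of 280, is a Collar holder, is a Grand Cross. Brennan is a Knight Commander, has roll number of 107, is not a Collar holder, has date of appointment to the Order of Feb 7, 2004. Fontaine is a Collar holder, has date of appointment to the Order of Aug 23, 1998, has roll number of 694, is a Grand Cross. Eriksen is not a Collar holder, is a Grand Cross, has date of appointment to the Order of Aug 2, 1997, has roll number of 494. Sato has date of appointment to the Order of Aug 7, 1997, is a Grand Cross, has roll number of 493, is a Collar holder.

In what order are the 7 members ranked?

By grade within the Order: Mendoza, Sato, Fontaine and Eriksen (Grand Cross); then Szabo, Moreau and Brennan (Knight Commander).
Among Mendoza, Sato, Fontaine and Eriksen, a Collar holder before not a Collar holder: Mendoza, Sato and Fontaine (a Collar holder) before Eriksen (not a Collar holder).
Among Mendoza, Sato and Fontaine, by date of appointment to the Order (earlier first): Mendoza (Feb 25, 1995) before Sato (Aug 7, 1997) before Fontaine (Aug 23, 1998).
Among Szabo, Moreau and Brennan, a Collar holder before not a Collar holder: Szabo and Moreau (a Collar holder) before Brennan (not a Collar holder).
Among Szabo and Moreau, by date of appointment to the Order (earlier first): Szabo (Apr 20, 2017) before Moreau (Feb 22, 2019).
Full order: Mendoza, Sato, Fontaine, Eriksen, Szabo, Moreau, Brennan.

Mendoza, Sato, Fontaine, Eriksen, Szabo, Moreau, Brennan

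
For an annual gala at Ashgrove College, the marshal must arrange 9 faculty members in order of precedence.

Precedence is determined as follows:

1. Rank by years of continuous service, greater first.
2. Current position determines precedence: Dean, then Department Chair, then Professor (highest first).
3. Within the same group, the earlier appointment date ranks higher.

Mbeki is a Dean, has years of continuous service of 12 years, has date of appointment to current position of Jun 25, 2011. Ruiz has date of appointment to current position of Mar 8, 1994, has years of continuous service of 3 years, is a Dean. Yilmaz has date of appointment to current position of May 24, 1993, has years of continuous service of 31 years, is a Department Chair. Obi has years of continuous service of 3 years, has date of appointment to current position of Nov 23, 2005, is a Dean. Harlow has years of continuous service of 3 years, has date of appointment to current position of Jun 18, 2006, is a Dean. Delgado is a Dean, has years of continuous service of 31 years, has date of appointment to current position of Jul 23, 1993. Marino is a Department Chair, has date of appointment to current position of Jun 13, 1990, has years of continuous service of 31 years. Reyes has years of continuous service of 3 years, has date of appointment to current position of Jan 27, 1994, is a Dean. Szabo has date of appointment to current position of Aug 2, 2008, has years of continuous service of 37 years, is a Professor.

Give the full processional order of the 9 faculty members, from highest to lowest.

By years of continuous service (higher first): Szabo (37 years); then Delgado, Marino and Yilmaz (each 31 years); then Mbeki (12 years); then Reyes, Ruiz, Obi and Harlow (each 3 years).
Among Delgado, Marino and Yilmaz, by current position: Delgado (Dean) before Marino and Yilmaz (Department Chair).
Among Marino and Yilmaz, by date of appointment to current position (earlier first): Marino (Jun 13, 1990) before Yilmaz (May 24, 1993).
Reyes, Ruiz, Obi and Harlow are each Dean, so the next rule applies.
Among Reyes, Ruiz, Obi and Harlow, by date of appointment to current position (earlier first): Reyes (Jan 27, 1994) before Ruiz (Mar 8, 1994) before Obi (Nov 23, 2005) before Harlow (Jun 18, 2006).
Full order: Szabo, Delgado, Marino, Yilmaz, Mbeki, Reyes, Ruiz, Obi, Harlow.

Szabo, Delgado, Marino, Yilmaz, Mbeki, Reyes, Ruiz, Obi, Harlow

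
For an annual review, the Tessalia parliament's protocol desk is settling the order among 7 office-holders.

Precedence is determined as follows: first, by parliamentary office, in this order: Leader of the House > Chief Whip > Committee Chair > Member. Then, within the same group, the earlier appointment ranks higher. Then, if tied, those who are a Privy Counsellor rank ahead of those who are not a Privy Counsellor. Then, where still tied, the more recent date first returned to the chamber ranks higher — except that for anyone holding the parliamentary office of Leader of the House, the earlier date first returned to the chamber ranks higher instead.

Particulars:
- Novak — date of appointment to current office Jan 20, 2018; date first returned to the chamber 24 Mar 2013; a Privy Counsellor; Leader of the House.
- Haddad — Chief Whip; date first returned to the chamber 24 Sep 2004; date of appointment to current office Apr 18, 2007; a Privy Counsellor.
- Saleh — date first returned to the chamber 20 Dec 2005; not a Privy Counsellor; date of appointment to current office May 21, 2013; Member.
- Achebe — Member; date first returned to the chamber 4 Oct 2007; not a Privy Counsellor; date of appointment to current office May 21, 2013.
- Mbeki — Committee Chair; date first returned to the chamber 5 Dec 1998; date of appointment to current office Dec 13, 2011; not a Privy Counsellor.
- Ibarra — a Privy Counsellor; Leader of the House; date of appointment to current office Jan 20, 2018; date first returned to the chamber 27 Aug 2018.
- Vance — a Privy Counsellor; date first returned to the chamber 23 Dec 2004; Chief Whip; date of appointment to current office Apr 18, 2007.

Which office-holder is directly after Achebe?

By parliamentary office: Novak and Ibarra (Leader of the House); then Vance and Haddad (Chief Whip); then Mbeki (Committee Chair); then Achebe and Saleh (Member).
Novak and Ibarra both have date of appointment to current office Jan 20, 2018, so the next rule applies.
Novak and Ibarra are each a Privy Counsellor, so the next rule applies.
Among Novak and Ibarra, by date first returned to the chamber (earlier first) (reversed rule for this group): Novak (24 Mar 2013) before Ibarra (27 Aug 2018).
Vance and Haddad both have date of appointment to current office Apr 18, 2007, so the next rule applies.
Vance and Haddad are each a Privy Counsellor, so the next rule applies.
Among Vance and Haddad, by date first returned to the chamber (later first): Vance (23 Dec 2004) before Haddad (24 Sep 2004).
Achebe and Saleh both have date of appointment to current office May 21, 2013, so the next rule applies.
Achebe and Saleh are each not a Privy Counsellor, so the next rule applies.
Among Achebe and Saleh, by date first returned to the chamber (later first): Achebe (4 Oct 2007) before Saleh (20 Dec 2005).
Order: Novak, Ibarra, Vance, Haddad, Mbeki, Achebe, Saleh.

Saleh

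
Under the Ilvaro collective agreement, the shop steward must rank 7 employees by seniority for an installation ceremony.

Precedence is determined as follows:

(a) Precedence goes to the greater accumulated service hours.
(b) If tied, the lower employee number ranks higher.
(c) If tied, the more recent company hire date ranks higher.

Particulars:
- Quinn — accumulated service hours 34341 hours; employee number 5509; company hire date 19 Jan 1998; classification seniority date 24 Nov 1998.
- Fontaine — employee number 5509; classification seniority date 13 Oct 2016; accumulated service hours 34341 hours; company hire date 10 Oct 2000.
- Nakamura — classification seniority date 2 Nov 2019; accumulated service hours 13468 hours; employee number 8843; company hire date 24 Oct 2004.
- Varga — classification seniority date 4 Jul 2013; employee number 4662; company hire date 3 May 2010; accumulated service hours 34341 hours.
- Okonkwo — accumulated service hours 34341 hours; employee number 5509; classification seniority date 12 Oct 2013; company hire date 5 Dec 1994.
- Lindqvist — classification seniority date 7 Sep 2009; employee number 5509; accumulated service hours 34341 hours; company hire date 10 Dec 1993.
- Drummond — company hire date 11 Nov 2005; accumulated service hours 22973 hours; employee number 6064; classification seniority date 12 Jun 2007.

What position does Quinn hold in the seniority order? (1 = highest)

3

By accumulated service hours (higher first): Varga, Fontaine, Quinn, Okonkwo and Lindqvist (each 34341 hours); then Drummond (22973 hours); then Nakamura (13468 hours).
Among Varga, Fontaine, Quinn, Okonkwo and Lindqvist, by employee number (lower first): Varga (4662) before Fontaine, Quinn, Okonkwo and Lindqvist (5509).
Among Fontaine, Quinn, Okonkwo and Lindqvist, by company hire date (later first): Fontaine (10 Oct 2000) before Quinn (19 Jan 1998) before Okonkwo (5 Dec 1994) before Lindqvist (10 Dec 1993).
Order: Varga, Fontaine, Quinn, Okonkwo, Lindqvist, Drummond, Nakamura. So position 3.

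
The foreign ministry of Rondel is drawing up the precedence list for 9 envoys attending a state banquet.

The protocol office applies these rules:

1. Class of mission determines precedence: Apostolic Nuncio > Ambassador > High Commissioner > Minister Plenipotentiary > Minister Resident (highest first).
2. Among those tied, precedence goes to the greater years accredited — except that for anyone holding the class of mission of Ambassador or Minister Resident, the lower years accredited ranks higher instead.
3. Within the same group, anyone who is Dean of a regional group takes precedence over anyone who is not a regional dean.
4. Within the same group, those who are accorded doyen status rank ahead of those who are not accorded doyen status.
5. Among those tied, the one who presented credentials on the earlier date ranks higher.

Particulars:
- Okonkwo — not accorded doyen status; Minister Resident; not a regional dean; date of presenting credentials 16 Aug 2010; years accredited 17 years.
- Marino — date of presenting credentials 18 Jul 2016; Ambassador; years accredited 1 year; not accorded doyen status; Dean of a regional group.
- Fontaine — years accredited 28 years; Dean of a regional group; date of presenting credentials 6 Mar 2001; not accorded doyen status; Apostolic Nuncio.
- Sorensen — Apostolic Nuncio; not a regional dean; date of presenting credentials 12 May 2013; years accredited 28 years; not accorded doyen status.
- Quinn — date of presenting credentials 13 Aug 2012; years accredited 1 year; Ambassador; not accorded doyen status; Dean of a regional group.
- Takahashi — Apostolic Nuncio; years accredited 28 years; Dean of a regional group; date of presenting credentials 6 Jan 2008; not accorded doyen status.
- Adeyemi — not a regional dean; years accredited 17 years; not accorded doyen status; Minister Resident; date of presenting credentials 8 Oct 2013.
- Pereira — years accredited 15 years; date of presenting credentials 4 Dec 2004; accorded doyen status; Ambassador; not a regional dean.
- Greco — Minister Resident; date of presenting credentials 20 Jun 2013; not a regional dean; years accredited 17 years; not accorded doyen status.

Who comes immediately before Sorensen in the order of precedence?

Takahashi

By class of mission: Fontaine, Takahashi and Sorensen (Apostolic Nuncio); then Quinn, Marino and Pereira (Ambassador); then Okonkwo, Greco and Adeyemi (Minister Resident).
Fontaine, Takahashi and Sorensen all have years accredited 28 years, so the next rule applies.
Among Fontaine, Takahashi and Sorensen, Dean of a regional group before not a regional dean: Fontaine and Takahashi (Dean of a regional group) before Sorensen (not a regional dean).
Fontaine and Takahashi are each not accorded doyen status, so the next rule applies.
Among Fontaine and Takahashi, by date of presenting credentials (earlier first): Fontaine (6 Mar 2001) before Takahashi (6 Jan 2008).
Among Quinn, Marino and Pereira, by years accredited (lower first) (reversed rule for this group): Quinn and Marino (1 year) before Pereira (15 years).
Quinn and Marino are each Dean of a regional group, so the next rule applies.
Quinn and Marino are each not accorded doyen status, so the next rule applies.
Among Quinn and Marino, by date of presenting credentials (earlier first): Quinn (13 Aug 2012) before Marino (18 Jul 2016).
Okonkwo, Greco and Adeyemi all have years accredited 17 years, so the next rule applies.
Okonkwo, Greco and Adeyemi are each not a regional dean, so the next rule applies.
Okonkwo, Greco and Adeyemi are each not accorded doyen status, so the next rule applies.
Among Okonkwo, Greco and Adeyemi, by date of presenting credentials (earlier first): Okonkwo (16 Aug 2010) before Greco (20 Jun 2013) before Adeyemi (8 Oct 2013).
Order: Fontaine, Takahashi, Sorensen, Quinn, Marino, Pereira, Okonkwo, Greco, Adeyemi.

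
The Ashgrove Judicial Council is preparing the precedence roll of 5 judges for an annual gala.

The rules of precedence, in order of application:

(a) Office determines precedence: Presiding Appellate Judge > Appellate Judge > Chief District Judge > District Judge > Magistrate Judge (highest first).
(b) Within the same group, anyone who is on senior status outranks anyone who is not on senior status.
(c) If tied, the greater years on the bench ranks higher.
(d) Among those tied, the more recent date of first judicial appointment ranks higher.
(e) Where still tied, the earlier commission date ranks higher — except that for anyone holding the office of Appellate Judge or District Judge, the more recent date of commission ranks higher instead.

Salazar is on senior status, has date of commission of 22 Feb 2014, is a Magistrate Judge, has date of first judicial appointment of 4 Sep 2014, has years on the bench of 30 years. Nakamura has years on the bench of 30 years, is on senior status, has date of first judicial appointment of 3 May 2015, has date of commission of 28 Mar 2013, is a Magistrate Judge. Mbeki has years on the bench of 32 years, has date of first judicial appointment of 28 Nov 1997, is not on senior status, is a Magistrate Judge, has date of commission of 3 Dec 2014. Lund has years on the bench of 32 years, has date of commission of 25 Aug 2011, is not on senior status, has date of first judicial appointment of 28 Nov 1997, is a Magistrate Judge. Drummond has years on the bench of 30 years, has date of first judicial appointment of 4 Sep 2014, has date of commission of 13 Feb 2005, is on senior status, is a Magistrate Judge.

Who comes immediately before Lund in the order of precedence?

Salazar

By office: Nakamura, Drummond, Salazar, Lund and Mbeki (Magistrate Judge).
Among Nakamura, Drummond, Salazar, Lund and Mbeki, on senior status before not on senior status: Nakamura, Drummond and Salazar (on senior status) before Lund and Mbeki (not on senior status).
Nakamura, Drummond and Salazar all have years on the bench 30 years, so the next rule applies.
Among Nakamura, Drummond and Salazar, by date of first judicial appointment (later first): Nakamura (3 May 2015) before Drummond and Salazar (4 Sep 2014).
Among Drummond and Salazar, by date of commission (earlier first): Drummond (13 Feb 2005) before Salazar (22 Feb 2014).
Lund and Mbeki both have years on the bench 32 years, so the next rule applies.
Lund and Mbeki both have date of first judicial appointment 28 Nov 1997, so the next rule applies.
Among Lund and Mbeki, by date of commission (earlier first): Lund (25 Aug 2011) before Mbeki (3 Dec 2014).
Order: Nakamura, Drummond, Salazar, Lund, Mbeki.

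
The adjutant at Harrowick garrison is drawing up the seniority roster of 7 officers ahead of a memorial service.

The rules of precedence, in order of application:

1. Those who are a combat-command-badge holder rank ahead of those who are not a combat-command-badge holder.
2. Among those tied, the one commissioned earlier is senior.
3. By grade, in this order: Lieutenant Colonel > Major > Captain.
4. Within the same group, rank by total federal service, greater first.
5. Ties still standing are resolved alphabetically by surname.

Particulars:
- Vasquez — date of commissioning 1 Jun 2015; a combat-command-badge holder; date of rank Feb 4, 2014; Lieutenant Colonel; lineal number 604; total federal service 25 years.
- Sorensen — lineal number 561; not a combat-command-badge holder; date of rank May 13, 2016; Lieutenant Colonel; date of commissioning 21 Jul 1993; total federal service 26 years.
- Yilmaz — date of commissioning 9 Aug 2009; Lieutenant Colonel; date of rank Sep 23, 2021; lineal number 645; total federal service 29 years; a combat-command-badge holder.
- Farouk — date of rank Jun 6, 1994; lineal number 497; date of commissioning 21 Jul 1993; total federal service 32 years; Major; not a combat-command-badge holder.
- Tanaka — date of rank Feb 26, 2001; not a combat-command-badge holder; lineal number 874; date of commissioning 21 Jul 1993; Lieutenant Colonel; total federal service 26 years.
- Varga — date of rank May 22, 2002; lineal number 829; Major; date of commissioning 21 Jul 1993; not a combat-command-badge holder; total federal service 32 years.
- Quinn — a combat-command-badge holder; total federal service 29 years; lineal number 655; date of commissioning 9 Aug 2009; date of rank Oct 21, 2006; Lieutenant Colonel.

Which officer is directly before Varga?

Farouk

By the first rule: Quinn, Yilmaz and Vasquez (each a combat-command-badge holder); then Sorensen, Tanaka, Farouk and Varga (each not a combat-command-badge holder).
Among Quinn, Yilmaz and Vasquez, by date of commissioning (earlier first): Quinn and Yilmaz (9 Aug 2009) before Vasquez (1 Jun 2015).
Quinn and Yilmaz are each Lieutenant Colonel, so the next rule applies.
Quinn and Yilmaz both have total federal service 29 years, so the next rule applies.
Among Quinn and Yilmaz, alphabetically by surname: Quinn before Yilmaz.
Sorensen, Tanaka, Farouk and Varga all have date of commissioning 21 Jul 1993, so the next rule applies.
Among Sorensen, Tanaka, Farouk and Varga, by grade: Sorensen and Tanaka (Lieutenant Colonel) before Farouk and Varga (Major).
Sorensen and Tanaka both have total federal service 26 years, so the next rule applies.
Among Sorensen and Tanaka, alphabetically by surname: Sorensen before Tanaka.
Farouk and Varga both have total federal service 32 years, so the next rule applies.
Among Farouk and Varga, alphabetically by surname: Farouk before Varga.
Order: Quinn, Yilmaz, Vasquez, Sorensen, Tanaka, Farouk, Varga.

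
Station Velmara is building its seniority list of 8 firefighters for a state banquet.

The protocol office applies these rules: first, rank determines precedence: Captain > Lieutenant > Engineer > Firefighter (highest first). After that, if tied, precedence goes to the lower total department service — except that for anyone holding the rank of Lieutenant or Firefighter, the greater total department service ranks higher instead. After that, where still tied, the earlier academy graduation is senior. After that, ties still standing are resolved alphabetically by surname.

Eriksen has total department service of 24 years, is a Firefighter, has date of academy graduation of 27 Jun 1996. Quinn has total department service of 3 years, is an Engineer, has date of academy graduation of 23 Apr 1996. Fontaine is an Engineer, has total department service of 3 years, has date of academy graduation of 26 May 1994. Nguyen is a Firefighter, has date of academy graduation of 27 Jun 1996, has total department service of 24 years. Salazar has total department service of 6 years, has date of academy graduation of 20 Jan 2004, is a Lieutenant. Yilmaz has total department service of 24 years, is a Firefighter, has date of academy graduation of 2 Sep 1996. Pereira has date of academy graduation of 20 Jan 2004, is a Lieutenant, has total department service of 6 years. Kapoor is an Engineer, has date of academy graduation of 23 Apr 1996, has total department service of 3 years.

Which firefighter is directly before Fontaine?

By rank: Pereira and Salazar (Lieutenant); then Fontaine, Kapoor and Quinn (Engineer); then Eriksen, Nguyen and Yilmaz (Firefighter).
Pereira and Salazar both have total department service 6 years, so the next rule applies.
Pereira and Salazar both have date of academy graduation 20 Jan 2004, so the next rule applies.
Among Pereira and Salazar, alphabetically by surname: Pereira before Salazar.
Fontaine, Kapoor and Quinn all have total department service 3 years, so the next rule applies.
Among Fontaine, Kapoor and Quinn, by date of academy graduation (earlier first): Fontaine (26 May 1994) before Kapoor and Quinn (23 Apr 1996).
Among Kapoor and Quinn, alphabetically by surname: Kapoor before Quinn.
Eriksen, Nguyen and Yilmaz all have total department service 24 years, so the next rule applies.
Among Eriksen, Nguyen and Yilmaz, by date of academy graduation (earlier first): Eriksen and Nguyen (27 Jun 1996) before Yilmaz (2 Sep 1996).
Among Eriksen and Nguyen, alphabetically by surname: Eriksen before Nguyen.
Order: Pereira, Salazar, Fontaine, Kapoor, Quinn, Eriksen, Nguyen, Yilmaz.

Salazar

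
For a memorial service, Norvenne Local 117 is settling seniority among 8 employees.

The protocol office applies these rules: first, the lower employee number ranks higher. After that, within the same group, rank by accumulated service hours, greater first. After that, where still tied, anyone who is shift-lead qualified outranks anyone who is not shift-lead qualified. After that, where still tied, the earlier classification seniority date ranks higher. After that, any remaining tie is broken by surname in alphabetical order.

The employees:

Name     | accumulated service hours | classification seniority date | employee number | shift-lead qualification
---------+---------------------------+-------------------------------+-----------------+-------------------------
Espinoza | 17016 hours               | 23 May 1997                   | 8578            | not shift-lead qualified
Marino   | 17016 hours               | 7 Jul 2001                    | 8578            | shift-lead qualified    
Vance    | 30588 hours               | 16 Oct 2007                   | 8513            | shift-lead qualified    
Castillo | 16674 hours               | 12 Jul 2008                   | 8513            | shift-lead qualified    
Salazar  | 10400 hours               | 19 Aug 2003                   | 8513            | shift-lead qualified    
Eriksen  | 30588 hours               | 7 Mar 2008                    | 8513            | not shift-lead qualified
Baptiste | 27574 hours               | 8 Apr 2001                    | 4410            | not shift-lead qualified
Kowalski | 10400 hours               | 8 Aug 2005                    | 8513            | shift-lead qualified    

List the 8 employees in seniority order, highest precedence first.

Baptiste, Vance, Eriksen, Castillo, Salazar, Kowalski, Marino, Espinoza

By employee number (lower first): Baptiste (4410); then Vance, Eriksen, Castillo, Salazar and Kowalski (each 8513); then Marino and Espinoza (both 8578).
Among Vance, Eriksen, Castillo, Salazar and Kowalski, by accumulated service hours (higher first): Vance and Eriksen (30588 hours) before Castillo (16674 hours) before Salazar and Kowalski (10400 hours).
Among Vance and Eriksen, shift-lead qualified before not shift-lead qualified: Vance (shift-lead qualified) before Eriksen (not shift-lead qualified).
Salazar and Kowalski are each shift-lead qualified, so the next rule applies.
Among Salazar and Kowalski, by classification seniority date (earlier first): Salazar (19 Aug 2003) before Kowalski (8 Aug 2005).
Marino and Espinoza both have accumulated service hours 17016 hours, so the next rule applies.
Among Marino and Espinoza, shift-lead qualified before not shift-lead qualified: Marino (shift-lead qualified) before Espinoza (not shift-lead qualified).
Full order: Baptiste, Vance, Eriksen, Castillo, Salazar, Kowalski, Marino, Espinoza.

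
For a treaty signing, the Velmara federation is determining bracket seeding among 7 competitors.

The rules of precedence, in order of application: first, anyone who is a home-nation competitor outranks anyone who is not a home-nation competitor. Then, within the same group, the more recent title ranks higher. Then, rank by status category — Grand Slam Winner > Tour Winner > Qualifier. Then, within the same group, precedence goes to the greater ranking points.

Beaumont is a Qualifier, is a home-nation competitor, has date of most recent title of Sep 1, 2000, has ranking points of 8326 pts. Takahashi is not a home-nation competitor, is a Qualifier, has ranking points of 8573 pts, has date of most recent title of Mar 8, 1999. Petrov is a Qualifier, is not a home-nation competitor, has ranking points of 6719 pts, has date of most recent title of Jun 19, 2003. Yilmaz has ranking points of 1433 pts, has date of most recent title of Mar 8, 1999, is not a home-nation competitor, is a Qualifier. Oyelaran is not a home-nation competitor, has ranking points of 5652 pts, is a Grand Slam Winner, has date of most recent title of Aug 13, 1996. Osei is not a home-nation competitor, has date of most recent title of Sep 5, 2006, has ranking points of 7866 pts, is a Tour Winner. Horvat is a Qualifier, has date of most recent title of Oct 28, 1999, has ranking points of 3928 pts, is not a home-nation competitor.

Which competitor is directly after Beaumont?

By the first rule: Beaumont (a home-nation competitor); then Osei, Petrov, Horvat, Takahashi, Yilmaz and Oyelaran (each not a home-nation competitor).
Among Osei, Petrov, Horvat, Takahashi, Yilmaz and Oyelaran, by date of most recent title (later first): Osei (Sep 5, 2006) before Petrov (Jun 19, 2003) before Horvat (Oct 28, 1999) before Takahashi and Yilmaz (Mar 8, 1999) before Oyelaran (Aug 13, 1996).
Takahashi and Yilmaz are each Qualifier, so the next rule applies.
Among Takahashi and Yilmaz, by ranking points (higher first): Takahashi (8573 pts) before Yilmaz (1433 pts).
Order: Beaumont, Osei, Petrov, Horvat, Takahashi, Yilmaz, Oyelaran.

Osei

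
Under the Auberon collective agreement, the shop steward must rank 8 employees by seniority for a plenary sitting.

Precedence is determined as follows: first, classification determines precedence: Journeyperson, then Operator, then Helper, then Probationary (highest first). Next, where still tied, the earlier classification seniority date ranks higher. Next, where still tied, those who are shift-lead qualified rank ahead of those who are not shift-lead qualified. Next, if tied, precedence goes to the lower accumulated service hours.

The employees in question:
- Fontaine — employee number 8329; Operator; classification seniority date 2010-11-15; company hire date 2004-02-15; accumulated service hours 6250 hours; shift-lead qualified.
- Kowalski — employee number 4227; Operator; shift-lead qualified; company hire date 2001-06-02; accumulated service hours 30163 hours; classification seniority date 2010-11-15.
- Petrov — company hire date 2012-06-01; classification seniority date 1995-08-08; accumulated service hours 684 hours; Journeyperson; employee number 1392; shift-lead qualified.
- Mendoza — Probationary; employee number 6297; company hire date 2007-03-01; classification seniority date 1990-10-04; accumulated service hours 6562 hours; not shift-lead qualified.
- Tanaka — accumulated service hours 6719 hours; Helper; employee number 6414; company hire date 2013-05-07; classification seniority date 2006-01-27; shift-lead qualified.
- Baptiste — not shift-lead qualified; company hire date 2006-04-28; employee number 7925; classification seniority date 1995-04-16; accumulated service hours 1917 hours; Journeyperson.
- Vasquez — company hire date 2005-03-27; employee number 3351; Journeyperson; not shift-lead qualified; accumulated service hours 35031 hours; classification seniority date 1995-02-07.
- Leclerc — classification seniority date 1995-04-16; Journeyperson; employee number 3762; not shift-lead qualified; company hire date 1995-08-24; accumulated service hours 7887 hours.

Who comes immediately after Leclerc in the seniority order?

Petrov

By classification: Vasquez, Baptiste, Leclerc and Petrov (Journeyperson); then Fontaine and Kowalski (Operator); then Tanaka (Helper); then Mendoza (Probationary).
Among Vasquez, Baptiste, Leclerc and Petrov, by classification seniority date (earlier first): Vasquez (1995-02-07) before Baptiste and Leclerc (1995-04-16) before Petrov (1995-08-08).
Baptiste and Leclerc are each not shift-lead qualified, so the next rule applies.
Among Baptiste and Leclerc, by accumulated service hours (lower first): Baptiste (1917 hours) before Leclerc (7887 hours).
Fontaine and Kowalski both have classification seniority date 2010-11-15, so the next rule applies.
Fontaine and Kowalski are each shift-lead qualified, so the next rule applies.
Among Fontaine and Kowalski, by accumulated service hours (lower first): Fontaine (6250 hours) before Kowalski (30163 hours).
Order: Vasquez, Baptiste, Leclerc, Petrov, Fontaine, Kowalski, Tanaka, Mendoza.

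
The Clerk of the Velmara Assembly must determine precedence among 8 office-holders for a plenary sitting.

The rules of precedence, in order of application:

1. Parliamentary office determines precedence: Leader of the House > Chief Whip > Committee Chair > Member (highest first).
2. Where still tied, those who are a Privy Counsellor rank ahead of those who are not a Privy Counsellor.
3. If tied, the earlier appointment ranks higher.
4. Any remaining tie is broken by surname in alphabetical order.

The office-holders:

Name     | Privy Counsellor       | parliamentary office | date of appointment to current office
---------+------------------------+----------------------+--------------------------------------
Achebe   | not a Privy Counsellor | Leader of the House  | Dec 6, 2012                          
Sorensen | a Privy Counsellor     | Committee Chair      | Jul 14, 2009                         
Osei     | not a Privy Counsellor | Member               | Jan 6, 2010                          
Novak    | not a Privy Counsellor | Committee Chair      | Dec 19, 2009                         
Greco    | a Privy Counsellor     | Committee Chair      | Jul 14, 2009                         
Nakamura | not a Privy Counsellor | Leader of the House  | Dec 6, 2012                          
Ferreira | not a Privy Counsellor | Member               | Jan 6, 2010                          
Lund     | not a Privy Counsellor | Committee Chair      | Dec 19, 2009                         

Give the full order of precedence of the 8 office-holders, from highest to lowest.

By parliamentary office: Achebe and Nakamura (Leader of the House); then Greco, Sorensen, Lund and Novak (Committee Chair); then Ferreira and Osei (Member).
Achebe and Nakamura are each not a Privy Counsellor, so the next rule applies.
Achebe and Nakamura both have date of appointment to current office Dec 6, 2012, so the next rule applies.
Among Achebe and Nakamura, alphabetically by surname: Achebe before Nakamura.
Among Greco, Sorensen, Lund and Novak, a Privy Counsellor before not a Privy Counsellor: Greco and Sorensen (a Privy Counsellor) before Lund and Novak (not a Privy Counsellor).
Greco and Sorensen both have date of appointment to current office Jul 14, 2009, so the next rule applies.
Among Greco and Sorensen, alphabetically by surname: Greco before Sorensen.
Lund and Novak both have date of appointment to current office Dec 19, 2009, so the next rule applies.
Among Lund and Novak, alphabetically by surname: Lund before Novak.
Ferreira and Osei are each not a Privy Counsellor, so the next rule applies.
Ferreira and Osei both have date of appointment to current office Jan 6, 2010, so the next rule applies.
Among Ferreira and Osei, alphabetically by surname: Ferreira before Osei.
Full order: Achebe, Nakamura, Greco, Sorensen, Lund, Novak, Ferreira, Osei.

Achebe, Nakamura, Greco, Sorensen, Lund, Novak, Ferreira, Osei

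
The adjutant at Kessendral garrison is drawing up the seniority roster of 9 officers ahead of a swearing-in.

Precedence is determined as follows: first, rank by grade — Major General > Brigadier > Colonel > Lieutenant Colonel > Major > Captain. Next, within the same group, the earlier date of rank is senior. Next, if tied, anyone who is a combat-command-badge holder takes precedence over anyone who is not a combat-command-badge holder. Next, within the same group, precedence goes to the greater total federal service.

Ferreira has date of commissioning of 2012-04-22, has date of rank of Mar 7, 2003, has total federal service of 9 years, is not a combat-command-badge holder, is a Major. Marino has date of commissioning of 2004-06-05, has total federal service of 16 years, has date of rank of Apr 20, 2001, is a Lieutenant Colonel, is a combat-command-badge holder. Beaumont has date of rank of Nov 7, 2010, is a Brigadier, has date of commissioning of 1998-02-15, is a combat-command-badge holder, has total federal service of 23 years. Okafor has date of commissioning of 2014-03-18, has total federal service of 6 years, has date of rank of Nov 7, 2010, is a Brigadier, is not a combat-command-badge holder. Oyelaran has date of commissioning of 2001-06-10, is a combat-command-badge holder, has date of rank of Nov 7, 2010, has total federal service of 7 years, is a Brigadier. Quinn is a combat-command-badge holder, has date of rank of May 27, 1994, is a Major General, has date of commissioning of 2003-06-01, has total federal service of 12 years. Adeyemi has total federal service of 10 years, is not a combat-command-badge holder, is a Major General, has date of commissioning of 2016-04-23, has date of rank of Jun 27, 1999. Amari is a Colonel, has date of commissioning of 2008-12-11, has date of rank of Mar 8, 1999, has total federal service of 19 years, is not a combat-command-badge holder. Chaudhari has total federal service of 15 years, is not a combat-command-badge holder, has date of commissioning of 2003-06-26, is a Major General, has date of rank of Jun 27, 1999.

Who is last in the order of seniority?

Ferreira

By grade: Quinn, Chaudhari and Adeyemi (Major General); then Beaumont, Oyelaran and Okafor (Brigadier); then Amari (Colonel); then Marino (Lieutenant Colonel); then Ferreira (Major).
Among Quinn, Chaudhari and Adeyemi, by date of rank (earlier first): Quinn (May 27, 1994) before Chaudhari and Adeyemi (Jun 27, 1999).
Chaudhari and Adeyemi are each not a combat-command-badge holder, so the next rule applies.
Among Chaudhari and Adeyemi, by total federal service (higher first): Chaudhari (15 years) before Adeyemi (10 years).
Beaumont, Oyelaran and Okafor all have date of rank Nov 7, 2010, so the next rule applies.
Among Beaumont, Oyelaran and Okafor, a combat-command-badge holder before not a combat-command-badge holder: Beaumont and Oyelaran (a combat-command-badge holder) before Okafor (not a combat-command-badge holder).
Among Beaumont and Oyelaran, by total federal service (higher first): Beaumont (23 years) before Oyelaran (7 years).
Order: Quinn, Chaudhari, Adeyemi, Beaumont, Oyelaran, Okafor, Amari, Marino, Ferreira.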